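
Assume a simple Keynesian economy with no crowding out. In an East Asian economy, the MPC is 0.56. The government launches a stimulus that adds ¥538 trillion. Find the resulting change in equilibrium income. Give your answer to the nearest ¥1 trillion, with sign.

Spending multiplier = 1/(1 − MPC) = 1/(1 − 0.56) = 1/0.44 ≈ 2.273.
ΔY = k × ΔG = (+¥538 trillion) / 0.44 ≈ +¥1,223 trillion.

+¥1,223 trillion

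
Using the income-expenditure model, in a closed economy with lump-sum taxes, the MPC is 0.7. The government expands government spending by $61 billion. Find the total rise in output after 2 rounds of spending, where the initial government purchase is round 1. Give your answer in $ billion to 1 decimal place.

Round 1 adds ΔG = $61 billion; each later round is MPC = 0.7 times the previous.
After 2 rounds: 61 + 42.7 = ΔG·(1 − c^2)/(1 − c) = 61 × (1 − 0.49)/0.3 = $103.7 billion.

$103.7 billion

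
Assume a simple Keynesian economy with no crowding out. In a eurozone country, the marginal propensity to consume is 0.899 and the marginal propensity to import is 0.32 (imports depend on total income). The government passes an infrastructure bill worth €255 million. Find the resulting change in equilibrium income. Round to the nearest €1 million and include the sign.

+€606 million

Government-spending multiplier = 1/(1 − c + m) = 1/(1 − 0.899 + 0.32) = 1/0.421 ≈ 2.375.
ΔY = k × ΔG = (+€255 million) / 0.421 ≈ +€606 million.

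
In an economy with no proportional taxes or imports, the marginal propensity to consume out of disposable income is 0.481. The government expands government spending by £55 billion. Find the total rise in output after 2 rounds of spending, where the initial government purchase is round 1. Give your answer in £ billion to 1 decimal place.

Round 1 adds ΔG = £55 billion; each later round is MPC = 0.481 times the previous.
After 2 rounds: 55 + 26.455 = ΔG·(1 − c^2)/(1 − c) = 55 × (1 − 0.231361)/0.519 ≈ £81.5 billion.

£81.5 billion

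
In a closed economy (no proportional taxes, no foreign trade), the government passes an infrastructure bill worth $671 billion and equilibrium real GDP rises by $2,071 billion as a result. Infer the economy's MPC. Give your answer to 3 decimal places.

Implied spending multiplier k = ΔY/ΔG = 2,071/671 ≈ 3.0864.
Since k = 1/(1 − MPC), MPC = 1 − 1/k = 1 − ΔG/ΔY = 1 − 671/2,071 ≈ 0.676.

0.676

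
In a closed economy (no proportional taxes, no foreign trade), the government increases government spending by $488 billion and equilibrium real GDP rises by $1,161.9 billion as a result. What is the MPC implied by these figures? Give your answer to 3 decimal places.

Implied spending multiplier k = ΔY/ΔG = 1,161.9/488 ≈ 2.3809.
Since k = 1/(1 − MPC), MPC = 1 − 1/k = 1 − ΔG/ΔY = 1 − 488/1,161.9 ≈ 0.580.

0.580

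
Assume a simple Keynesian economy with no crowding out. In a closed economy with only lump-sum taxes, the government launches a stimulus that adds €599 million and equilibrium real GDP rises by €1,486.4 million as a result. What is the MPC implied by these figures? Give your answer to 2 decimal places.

0.60

Implied spending multiplier k = ΔY/ΔG = 1,486.4/599 ≈ 2.4815.
Since k = 1/(1 − MPC), MPC = 1 − 1/k = 1 − ΔG/ΔY = 1 − 599/1,486.4 ≈ 0.60.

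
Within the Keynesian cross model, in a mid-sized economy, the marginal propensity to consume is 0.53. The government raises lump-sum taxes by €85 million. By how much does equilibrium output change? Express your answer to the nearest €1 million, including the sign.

A lump-sum tax change of +€85 million shifts disposable income by −€85 million; first-round consumption changes by −c × ΔT = −0.53 × (+€85 million) = −€45.05 million.
Expenditure multiplier = 1/(1 − MPC) = 1/(1 − 0.53) = 1/0.47 ≈ 2.128.
The tax multiplier is −c × k ≈ −1.128, so ΔY = k × (−c·ΔT) = (−€45.05 million) / 0.47 ≈ −€96 million.

−€96 million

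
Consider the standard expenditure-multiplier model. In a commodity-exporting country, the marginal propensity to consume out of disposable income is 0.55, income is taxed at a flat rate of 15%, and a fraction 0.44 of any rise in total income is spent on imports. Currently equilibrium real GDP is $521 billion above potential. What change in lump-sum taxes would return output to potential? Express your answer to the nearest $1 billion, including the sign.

+$921 billion

Spending multiplier = 1/(1 − c(1−t) + m) = 1/(1 − 0.55×0.85 + 0.44) = 1/0.9725 ≈ 1.028.
Tax multiplier = −c·k = −0.55/0.9725 ≈ −0.566. Need ΔY = −$521 billion, so ΔT = ΔY/(−c·k) = −(−$521 billion) × 0.9725 / 0.55 ≈ +$921 billion.
The government should raise lump-sum taxes by $921 billion.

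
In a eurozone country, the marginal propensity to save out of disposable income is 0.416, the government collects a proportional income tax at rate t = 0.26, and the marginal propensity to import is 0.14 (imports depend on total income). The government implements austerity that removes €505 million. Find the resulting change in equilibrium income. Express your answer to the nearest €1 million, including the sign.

MPC = 1 − MPS = 1 − 0.416 = 0.584.
Spending multiplier = 1/(1 − c(1−t) + m) = 1/(1 − 0.584×0.74 + 0.14) = 1/0.70784 ≈ 1.413.
ΔY = k × ΔG = (−€505 million) / 0.70784 ≈ −€713 million.

−€713 million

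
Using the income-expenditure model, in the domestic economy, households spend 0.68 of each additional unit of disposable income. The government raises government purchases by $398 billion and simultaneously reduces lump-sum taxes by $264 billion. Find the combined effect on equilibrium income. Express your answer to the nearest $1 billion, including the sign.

+$1,805 billion

Expenditure multiplier = 1/(1 − MPC) = 1/(1 − 0.68) = 1/0.32 = 3.125.
ΔG contributes k·ΔG = (+$398 billion) / 0.32 ≈ +$1,243.8 billion.
ΔT of −$264 billion changes first-round spending by −c·ΔT = +$179.52 billion, contributing k·(−c·ΔT) = (+$179.52 billion) / 0.32 = +$561 billion.
Net ΔY = k(ΔG − c·ΔT) = (+$577.52 billion) / 0.32 ≈ +$1,805 billion.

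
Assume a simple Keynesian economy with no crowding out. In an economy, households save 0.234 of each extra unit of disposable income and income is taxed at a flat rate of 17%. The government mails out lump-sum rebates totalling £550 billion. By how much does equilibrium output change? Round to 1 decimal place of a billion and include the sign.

+£1,156.7 billion

MPC = 1 − MPS = 1 − 0.234 = 0.766.
A lump-sum tax change of −£550 billion shifts disposable income by +£550 billion; first-round consumption changes by −c × ΔT = −0.766 × (−£550 billion) = +£421.3 billion.
Expenditure multiplier = 1/(1 − c(1−t)) = 1/(1 − 0.766×0.83) = 1/0.36422 ≈ 2.746.
The tax multiplier is −c × k ≈ −2.103, so ΔY = k × (−c·ΔT) = (+£421.3 billion) / 0.36422 ≈ +£1,156.7 billion.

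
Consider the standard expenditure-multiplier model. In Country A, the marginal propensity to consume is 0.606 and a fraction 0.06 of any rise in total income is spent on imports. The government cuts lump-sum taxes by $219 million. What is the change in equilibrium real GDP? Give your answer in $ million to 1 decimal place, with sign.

+$292.3 million

A lump-sum tax change of −$219 million shifts disposable income by +$219 million; first-round consumption changes by −c × ΔT = −0.606 × (−$219 million) = +$132.714 million.
Expenditure multiplier = 1/(1 − c + m) = 1/(1 − 0.606 + 0.06) = 1/0.454 ≈ 2.203.
The tax multiplier is −c × k ≈ −1.335, so ΔY = k × (−c·ΔT) = (+$132.714 million) / 0.454 ≈ +$292.3 million.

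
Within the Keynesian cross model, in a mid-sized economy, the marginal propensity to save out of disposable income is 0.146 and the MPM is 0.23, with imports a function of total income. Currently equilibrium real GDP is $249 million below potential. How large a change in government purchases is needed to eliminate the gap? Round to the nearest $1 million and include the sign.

+$94 million

MPC = 1 − MPS = 1 − 0.146 = 0.854.
Spending multiplier = 1/(1 − c + m) = 1/(1 − 0.854 + 0.23) = 1/0.376 ≈ 2.66.
Need ΔY = +$249 million, so ΔG = ΔY/k = (+$249 million) × 0.376 ≈ +$94 million.
The government should increase government purchases by $94 million.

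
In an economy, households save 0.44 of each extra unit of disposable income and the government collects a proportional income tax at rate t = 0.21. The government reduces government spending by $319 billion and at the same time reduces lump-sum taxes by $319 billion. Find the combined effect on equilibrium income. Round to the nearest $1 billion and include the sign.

−$252 billion

MPC = 1 − MPS = 1 − 0.44 = 0.56.
Expenditure multiplier = 1/(1 − c(1−t)) = 1/(1 − 0.56×0.79) = 1/0.5576 ≈ 1.793.
ΔG contributes k·ΔG = (−$319 billion) / 0.5576 ≈ −$572.1 billion.
ΔT of −$319 billion changes first-round spending by −c·ΔT = +$178.64 billion, contributing k·(−c·ΔT) = (+$178.64 billion) / 0.5576 ≈ +$320.4 billion.
Net ΔY = k(ΔG − c·ΔT) = (−$140.36 billion) / 0.5576 ≈ −$252 billion.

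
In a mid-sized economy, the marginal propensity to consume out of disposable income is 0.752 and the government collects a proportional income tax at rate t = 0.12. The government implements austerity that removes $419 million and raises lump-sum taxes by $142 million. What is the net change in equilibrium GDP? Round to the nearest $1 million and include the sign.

−$1,554 million

Expenditure multiplier = 1/(1 − c(1−t)) = 1/(1 − 0.752×0.88) = 1/0.33824 ≈ 2.956.
ΔG contributes k·ΔG = (−$419 million) / 0.33824 ≈ −$1,238.8 million.
ΔT of +$142 million changes first-round spending by −c·ΔT = −$106.784 million, contributing k·(−c·ΔT) = (−$106.784 million) / 0.33824 ≈ −$315.7 million.
Net ΔY = k(ΔG − c·ΔT) = (−$525.784 million) / 0.33824 ≈ −$1,554 million.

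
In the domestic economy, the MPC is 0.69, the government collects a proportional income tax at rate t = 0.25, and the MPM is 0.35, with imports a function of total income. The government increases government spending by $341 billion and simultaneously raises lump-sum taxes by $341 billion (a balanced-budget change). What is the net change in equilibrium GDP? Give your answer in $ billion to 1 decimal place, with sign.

Expenditure multiplier = 1/(1 − c(1−t) + m) = 1/(1 − 0.69×0.75 + 0.35) = 1/0.8325 ≈ 1.201.
ΔG contributes k·ΔG = (+$341 billion) / 0.8325 ≈ +$409.6 billion.
ΔT of +$341 billion changes first-round spending by −c·ΔT = −$235.29 billion, contributing k·(−c·ΔT) = (−$235.29 billion) / 0.8325 ≈ −$282.6 billion.
Net ΔY = k(ΔG − c·ΔT) = (+$105.71 billion) / 0.8325 ≈ +$127 billion.

+$127.0 billion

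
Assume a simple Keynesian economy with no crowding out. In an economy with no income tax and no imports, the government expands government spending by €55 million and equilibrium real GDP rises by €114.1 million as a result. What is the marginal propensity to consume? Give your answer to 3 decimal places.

0.518

Implied spending multiplier k = ΔY/ΔG = 114.1/55 ≈ 2.0745.
Since k = 1/(1 − MPC), MPC = 1 − 1/k = 1 − ΔG/ΔY = 1 − 55/114.1 ≈ 0.518.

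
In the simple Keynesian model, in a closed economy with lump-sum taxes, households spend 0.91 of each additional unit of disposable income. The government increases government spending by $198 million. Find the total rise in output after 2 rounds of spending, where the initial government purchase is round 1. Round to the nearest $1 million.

$378 million

Round 1 adds ΔG = $198 million; each later round is MPC = 0.91 times the previous.
After 2 rounds: 198 + 180.18 = ΔG·(1 − c^2)/(1 − c) = 198 × (1 − 0.8281)/0.09 ≈ $378 million.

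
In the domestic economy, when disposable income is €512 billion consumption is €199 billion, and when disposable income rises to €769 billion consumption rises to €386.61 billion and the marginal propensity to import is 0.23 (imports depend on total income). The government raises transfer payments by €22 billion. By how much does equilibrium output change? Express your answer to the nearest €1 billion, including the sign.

MPC = ΔC/ΔYd = (386.61 − 199)/(769 − 512) = 187.61/257 = 0.73.
The transfer change shifts disposable income by +€22 billion, so first-round consumption changes by c·ΔTR = 0.73 × (+€22 billion) = +€16.06 billion.
Expenditure multiplier = 1/(1 − c + m) = 1/(1 − 0.73 + 0.23) = 1/0.5 = 2.
The transfer multiplier is c × k = 1.46, so ΔY = k × (c·ΔTR) = (+€16.06 billion) / 0.5 ≈ +€32 billion.

+€32 billion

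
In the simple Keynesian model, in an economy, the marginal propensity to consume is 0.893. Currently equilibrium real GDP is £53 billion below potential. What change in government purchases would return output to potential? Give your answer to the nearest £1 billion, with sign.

+£6 billion

Spending multiplier = 1/(1 − MPC) = 1/(1 − 0.893) = 1/0.107 ≈ 9.346.
Need ΔY = +£53 billion, so ΔG = ΔY/k = (+£53 billion) × 0.107 ≈ +£6 billion.
The government should increase government purchases by £6 billion.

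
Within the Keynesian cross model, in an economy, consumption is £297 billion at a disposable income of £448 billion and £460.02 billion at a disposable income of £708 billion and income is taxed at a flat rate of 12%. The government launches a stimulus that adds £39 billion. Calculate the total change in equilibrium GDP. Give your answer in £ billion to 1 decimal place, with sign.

MPC = ΔC/ΔYd = (460.02 − 297)/(708 − 448) = 163.02/260 = 0.627.
Expenditure multiplier = 1/(1 − c(1−t)) = 1/(1 − 0.627×0.88) = 1/0.44824 ≈ 2.231.
ΔY = k × ΔG = (+£39 billion) / 0.44824 ≈ +£87 billion.

+£87.0 billion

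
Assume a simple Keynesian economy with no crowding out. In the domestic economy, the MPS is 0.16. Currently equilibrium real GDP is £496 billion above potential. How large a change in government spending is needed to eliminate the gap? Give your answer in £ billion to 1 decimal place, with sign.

MPC = 1 − MPS = 1 − 0.16 = 0.84.
Spending multiplier = 1/(1 − MPC) = 1/(1 − 0.84) = 1/0.16 = 6.25.
Need ΔY = −£496 billion, so ΔG = ΔY/k = (−£496 billion) × 0.16 ≈ −£79.4 billion.
The government should cut government spending by £79.4 billion.

−£79.4 billion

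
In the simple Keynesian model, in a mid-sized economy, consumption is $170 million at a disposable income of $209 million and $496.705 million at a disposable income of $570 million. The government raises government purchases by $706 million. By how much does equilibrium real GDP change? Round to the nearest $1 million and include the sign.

MPC = ΔC/ΔYd = (496.705 − 170)/(570 − 209) = 326.705/361 = 0.905.
Expenditure multiplier = 1/(1 − MPC) = 1/(1 − 0.905) = 1/0.095 ≈ 10.526.
ΔY = k × ΔG = (+$706 million) / 0.095 ≈ +$7,432 million.

+$7,432 million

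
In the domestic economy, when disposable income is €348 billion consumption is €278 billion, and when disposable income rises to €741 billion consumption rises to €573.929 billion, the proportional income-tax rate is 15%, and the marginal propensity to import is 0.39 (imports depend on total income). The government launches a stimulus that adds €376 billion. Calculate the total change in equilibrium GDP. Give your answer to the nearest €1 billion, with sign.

+€501 billion

MPC = ΔC/ΔYd = (573.929 − 278)/(741 − 348) = 295.929/393 = 0.753.
Expenditure multiplier = 1/(1 − c(1−t) + m) = 1/(1 − 0.753×0.85 + 0.39) = 1/0.74995 ≈ 1.333.
ΔY = k × ΔG = (+€376 billion) / 0.74995 ≈ +€501 billion.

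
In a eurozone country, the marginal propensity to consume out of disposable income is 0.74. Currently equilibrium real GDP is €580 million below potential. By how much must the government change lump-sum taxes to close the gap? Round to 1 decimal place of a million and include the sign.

−€203.8 million

Spending multiplier = 1/(1 − MPC) = 1/(1 − 0.74) = 1/0.26 ≈ 3.846.
Tax multiplier = −c·k = −0.74/0.26 ≈ −2.846. Need ΔY = +€580 million, so ΔT = ΔY/(−c·k) = −(+€580 million) × 0.26 / 0.74 ≈ −€203.8 million.
The government should cut lump-sum taxes by €203.8 million.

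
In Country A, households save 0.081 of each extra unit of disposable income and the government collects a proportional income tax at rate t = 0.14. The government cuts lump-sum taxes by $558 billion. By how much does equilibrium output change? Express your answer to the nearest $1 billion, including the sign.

MPC = 1 − MPS = 1 − 0.081 = 0.919.
A lump-sum tax change of −$558 billion shifts disposable income by +$558 billion; first-round consumption changes by −c × ΔT = −0.919 × (−$558 billion) = +$512.802 billion.
Expenditure multiplier = 1/(1 − c(1−t)) = 1/(1 − 0.919×0.86) = 1/0.20966 ≈ 4.77.
The tax multiplier is −c × k ≈ −4.383, so ΔY = k × (−c·ΔT) = (+$512.802 billion) / 0.20966 ≈ +$2,446 billion.

+$2,446 billion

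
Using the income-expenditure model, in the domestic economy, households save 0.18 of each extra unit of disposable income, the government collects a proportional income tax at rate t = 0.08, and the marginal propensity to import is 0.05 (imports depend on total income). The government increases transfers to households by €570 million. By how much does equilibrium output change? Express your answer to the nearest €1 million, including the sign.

MPC = 1 − MPS = 1 − 0.18 = 0.82.
The transfer change shifts disposable income by +€570 million, so first-round consumption changes by c·ΔTR = 0.82 × (+€570 million) = +€467.4 million.
Expenditure multiplier = 1/(1 − c(1−t) + m) = 1/(1 − 0.82×0.92 + 0.05) = 1/0.2956 ≈ 3.383.
The transfer multiplier is c × k ≈ 2.774, so ΔY = k × (c·ΔTR) = (+€467.4 million) / 0.2956 ≈ +€1,581 million.

+€1,581 million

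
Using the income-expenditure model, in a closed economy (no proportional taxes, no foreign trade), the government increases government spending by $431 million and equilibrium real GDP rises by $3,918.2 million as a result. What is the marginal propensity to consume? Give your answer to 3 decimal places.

0.890

Implied spending multiplier k = ΔY/ΔG = 3,918.2/431 ≈ 9.091.
Since k = 1/(1 − MPC), MPC = 1 − 1/k = 1 − ΔG/ΔY = 1 − 431/3,918.2 ≈ 0.890.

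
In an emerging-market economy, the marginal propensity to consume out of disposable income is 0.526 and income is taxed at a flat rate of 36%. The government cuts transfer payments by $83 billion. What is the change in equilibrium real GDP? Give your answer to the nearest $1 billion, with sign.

−$66 billion

The transfer change shifts disposable income by −$83 billion, so first-round consumption changes by c·ΔTR = 0.526 × (−$83 billion) = −$43.658 billion.
Expenditure multiplier = 1/(1 − c(1−t)) = 1/(1 − 0.526×0.64) = 1/0.66336 ≈ 1.507.
The transfer multiplier is c × k ≈ 0.793, so ΔY = k × (c·ΔTR) = (−$43.658 billion) / 0.66336 ≈ −$66 billion.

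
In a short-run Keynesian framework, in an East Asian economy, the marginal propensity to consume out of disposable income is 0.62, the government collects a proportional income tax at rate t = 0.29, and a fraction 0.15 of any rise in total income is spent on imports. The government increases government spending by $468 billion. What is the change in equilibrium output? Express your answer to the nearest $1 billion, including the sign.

+$659 billion

Spending multiplier = 1/(1 − c(1−t) + m) = 1/(1 − 0.62×0.71 + 0.15) = 1/0.7098 ≈ 1.409.
ΔY = k × ΔG = (+$468 billion) / 0.7098 ≈ +$659 billion.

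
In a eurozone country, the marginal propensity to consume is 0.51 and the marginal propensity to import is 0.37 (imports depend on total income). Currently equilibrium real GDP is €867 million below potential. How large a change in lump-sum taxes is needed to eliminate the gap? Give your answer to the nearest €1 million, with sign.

Spending multiplier = 1/(1 − c + m) = 1/(1 − 0.51 + 0.37) = 1/0.86 ≈ 1.163.
Tax multiplier = −c·k = −0.51/0.86 ≈ −0.593. Need ΔY = +€867 million, so ΔT = ΔY/(−c·k) = −(+€867 million) × 0.86 / 0.51 = −€1,462 million.
The government should cut lump-sum taxes by €1,462 million.

−€1,462 million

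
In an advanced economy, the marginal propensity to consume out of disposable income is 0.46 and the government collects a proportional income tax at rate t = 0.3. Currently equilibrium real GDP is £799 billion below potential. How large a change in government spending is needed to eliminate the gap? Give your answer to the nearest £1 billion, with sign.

+£542 billion

Spending multiplier = 1/(1 − c(1−t)) = 1/(1 − 0.46×0.7) = 1/0.678 ≈ 1.475.
Need ΔY = +£799 billion, so ΔG = ΔY/k = (+£799 billion) × 0.678 ≈ +£542 billion.
The government should increase government spending by £542 billion.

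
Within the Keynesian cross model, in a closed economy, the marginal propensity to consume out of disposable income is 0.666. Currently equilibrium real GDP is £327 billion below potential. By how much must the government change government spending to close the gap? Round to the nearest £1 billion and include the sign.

Spending multiplier = 1/(1 − MPC) = 1/(1 − 0.666) = 1/0.334 ≈ 2.994.
Need ΔY = +£327 billion, so ΔG = ΔY/k = (+£327 billion) × 0.334 ≈ +£109 billion.
The government should increase government spending by £109 billion.

+£109 billion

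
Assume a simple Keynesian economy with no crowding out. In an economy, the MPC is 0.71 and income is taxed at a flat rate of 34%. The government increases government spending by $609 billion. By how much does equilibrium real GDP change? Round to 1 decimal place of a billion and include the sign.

+$1,146.0 billion

Spending multiplier = 1/(1 − c(1−t)) = 1/(1 − 0.71×0.66) = 1/0.5314 ≈ 1.882.
ΔY = k × ΔG = (+$609 billion) / 0.5314 ≈ +$1,146 billion.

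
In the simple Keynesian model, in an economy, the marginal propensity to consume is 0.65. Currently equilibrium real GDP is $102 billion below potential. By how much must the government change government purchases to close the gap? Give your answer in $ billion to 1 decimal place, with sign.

+$35.7 billion

Spending multiplier = 1/(1 − MPC) = 1/(1 − 0.65) = 1/0.35 ≈ 2.857.
Need ΔY = +$102 billion, so ΔG = ΔY/k = (+$102 billion) × 0.35 = +$35.7 billion.
The government should increase government purchases by $35.7 billion.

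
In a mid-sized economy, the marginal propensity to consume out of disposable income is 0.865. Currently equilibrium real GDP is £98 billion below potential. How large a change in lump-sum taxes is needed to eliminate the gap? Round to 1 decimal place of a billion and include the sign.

Spending multiplier = 1/(1 − MPC) = 1/(1 − 0.865) = 1/0.135 ≈ 7.407.
Tax multiplier = −c·k = −0.865/0.135 ≈ −6.407. Need ΔY = +£98 billion, so ΔT = ΔY/(−c·k) = −(+£98 billion) × 0.135 / 0.865 ≈ −£15.3 billion.
The government should cut lump-sum taxes by £15.3 billion.

−£15.3 billion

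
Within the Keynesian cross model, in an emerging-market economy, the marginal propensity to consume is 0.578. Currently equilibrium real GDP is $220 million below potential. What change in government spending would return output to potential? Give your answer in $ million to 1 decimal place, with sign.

Spending multiplier = 1/(1 − MPC) = 1/(1 − 0.578) = 1/0.422 ≈ 2.37.
Need ΔY = +$220 million, so ΔG = ΔY/k = (+$220 million) × 0.422 ≈ +$92.8 million.
The government should increase government spending by $92.8 million.

+$92.8 million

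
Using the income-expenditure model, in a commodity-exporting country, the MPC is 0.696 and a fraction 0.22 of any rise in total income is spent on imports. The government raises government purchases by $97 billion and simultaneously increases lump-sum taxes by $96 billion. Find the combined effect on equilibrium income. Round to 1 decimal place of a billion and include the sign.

+$57.6 billion

Expenditure multiplier = 1/(1 − c + m) = 1/(1 − 0.696 + 0.22) = 1/0.524 ≈ 1.908.
ΔG contributes k·ΔG = (+$97 billion) / 0.524 ≈ +$185.1 billion.
ΔT of +$96 billion changes first-round spending by −c·ΔT = −$66.816 billion, contributing k·(−c·ΔT) = (−$66.816 billion) / 0.524 ≈ −$127.5 billion.
Net ΔY = k(ΔG − c·ΔT) = (+$30.184 billion) / 0.524 ≈ +$57.6 billion.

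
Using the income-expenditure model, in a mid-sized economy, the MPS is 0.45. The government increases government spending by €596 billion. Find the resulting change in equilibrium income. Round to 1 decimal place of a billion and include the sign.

MPC = 1 − MPS = 1 − 0.45 = 0.55.
Expenditure multiplier = 1/(1 − MPC) = 1/(1 − 0.55) = 1/0.45 ≈ 2.222.
ΔY = k × ΔG = (+€596 billion) / 0.45 ≈ +€1,324.4 billion.

+€1,324.4 billion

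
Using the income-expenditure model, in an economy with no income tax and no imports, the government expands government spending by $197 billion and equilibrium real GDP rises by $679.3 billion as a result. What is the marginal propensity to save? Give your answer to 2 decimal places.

0.29

Implied spending multiplier k = ΔY/ΔG = 679.3/197 ≈ 3.4482.
Since k = 1/(1 − MPC), MPC = 1 − 1/k = 1 − ΔG/ΔY = 1 − 197/679.3 ≈ 0.71.
MPS = 1 − MPC = 0.29.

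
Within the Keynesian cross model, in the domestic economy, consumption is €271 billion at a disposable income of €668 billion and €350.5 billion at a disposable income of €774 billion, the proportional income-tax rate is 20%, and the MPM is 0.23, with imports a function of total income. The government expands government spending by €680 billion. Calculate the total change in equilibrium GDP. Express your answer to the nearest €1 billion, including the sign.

+€1,079 billion

MPC = ΔC/ΔYd = (350.5 − 271)/(774 − 668) = 79.5/106 = 0.75.
Spending multiplier = 1/(1 − c(1−t) + m) = 1/(1 − 0.75×0.8 + 0.23) = 1/0.63 ≈ 1.587.
ΔY = k × ΔG = (+€680 billion) / 0.63 ≈ +€1,079 billion.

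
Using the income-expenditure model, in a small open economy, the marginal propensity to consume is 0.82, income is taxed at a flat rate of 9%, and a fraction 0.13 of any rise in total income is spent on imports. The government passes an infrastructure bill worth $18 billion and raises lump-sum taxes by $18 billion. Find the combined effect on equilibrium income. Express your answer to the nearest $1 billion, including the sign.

Expenditure multiplier = 1/(1 − c(1−t) + m) = 1/(1 − 0.82×0.91 + 0.13) = 1/0.3838 ≈ 2.606.
ΔG contributes k·ΔG = (+$18 billion) / 0.3838 ≈ +$46.9 billion.
ΔT of +$18 billion changes first-round spending by −c·ΔT = −$14.76 billion, contributing k·(−c·ΔT) = (−$14.76 billion) / 0.3838 ≈ −$38.5 billion.
Net ΔY = k(ΔG − c·ΔT) = (+$3.24 billion) / 0.3838 ≈ +$8 billion.

+$8 billion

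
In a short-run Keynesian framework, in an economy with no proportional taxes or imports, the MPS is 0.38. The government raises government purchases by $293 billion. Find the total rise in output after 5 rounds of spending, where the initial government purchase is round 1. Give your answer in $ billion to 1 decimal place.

MPC = 1 − MPS = 1 − 0.38 = 0.62.
Round 1 adds ΔG = $293 billion; each later round is MPC = 0.62 times the previous.
After 5 rounds: 293 + 181.66 + 112.6292 + 69.830104 + 43.29466448 = ΔG·(1 − c^5)/(1 − c) = 293 × (1 − 0.0916132832)/0.38 ≈ $700.4 billion.

$700.4 billion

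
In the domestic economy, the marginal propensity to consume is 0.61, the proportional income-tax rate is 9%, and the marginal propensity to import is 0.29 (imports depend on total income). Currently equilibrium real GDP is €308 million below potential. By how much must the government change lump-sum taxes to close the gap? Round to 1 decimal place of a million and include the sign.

Spending multiplier = 1/(1 − c(1−t) + m) = 1/(1 − 0.61×0.91 + 0.29) = 1/0.7349 ≈ 1.361.
Tax multiplier = −c·k = −0.61/0.7349 ≈ −0.83. Need ΔY = +€308 million, so ΔT = ΔY/(−c·k) = −(+€308 million) × 0.7349 / 0.61 ≈ −€371.1 million.
The government should cut lump-sum taxes by €371.1 million.

−€371.1 million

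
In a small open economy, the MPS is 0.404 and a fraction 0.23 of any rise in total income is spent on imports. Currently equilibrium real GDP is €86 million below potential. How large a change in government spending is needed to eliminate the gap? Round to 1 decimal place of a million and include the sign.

MPC = 1 − MPS = 1 − 0.404 = 0.596.
Spending multiplier = 1/(1 − c + m) = 1/(1 − 0.596 + 0.23) = 1/0.634 ≈ 1.577.
Need ΔY = +€86 million, so ΔG = ΔY/k = (+€86 million) × 0.634 ≈ +€54.5 million.
The government should increase government spending by €54.5 million.

+€54.5 million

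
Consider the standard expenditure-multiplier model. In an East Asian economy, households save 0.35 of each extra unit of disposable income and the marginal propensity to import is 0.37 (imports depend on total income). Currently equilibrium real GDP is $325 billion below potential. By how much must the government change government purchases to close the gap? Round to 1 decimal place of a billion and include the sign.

+$234.0 billion

MPC = 1 − MPS = 1 − 0.35 = 0.65.
Spending multiplier = 1/(1 − c + m) = 1/(1 − 0.65 + 0.37) = 1/0.72 ≈ 1.389.
Need ΔY = +$325 billion, so ΔG = ΔY/k = (+$325 billion) × 0.72 = +$234 billion.
The government should increase government purchases by $234 billion.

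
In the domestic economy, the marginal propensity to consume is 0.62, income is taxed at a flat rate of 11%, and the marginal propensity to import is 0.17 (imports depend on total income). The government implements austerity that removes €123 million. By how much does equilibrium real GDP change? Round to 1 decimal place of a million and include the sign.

−€199.0 million

Spending multiplier = 1/(1 − c(1−t) + m) = 1/(1 − 0.62×0.89 + 0.17) = 1/0.6182 ≈ 1.618.
ΔY = k × ΔG = (−€123 million) / 0.6182 ≈ −€199 million.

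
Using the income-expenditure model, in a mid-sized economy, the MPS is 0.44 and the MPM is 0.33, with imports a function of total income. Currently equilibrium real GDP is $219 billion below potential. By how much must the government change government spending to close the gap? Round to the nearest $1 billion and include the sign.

+$169 billion

MPC = 1 − MPS = 1 − 0.44 = 0.56.
Spending multiplier = 1/(1 − c + m) = 1/(1 − 0.56 + 0.33) = 1/0.77 ≈ 1.299.
Need ΔY = +$219 billion, so ΔG = ΔY/k = (+$219 billion) × 0.77 ≈ +$169 billion.
The government should increase government spending by $169 billion.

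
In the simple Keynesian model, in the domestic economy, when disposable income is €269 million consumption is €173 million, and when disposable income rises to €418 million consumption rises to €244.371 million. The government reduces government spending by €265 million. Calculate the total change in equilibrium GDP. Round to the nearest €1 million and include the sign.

−€509 million

MPC = ΔC/ΔYd = (244.371 − 173)/(418 − 269) = 71.371/149 = 0.479.
Government-spending multiplier = 1/(1 − MPC) = 1/(1 − 0.479) = 1/0.521 ≈ 1.919.
ΔY = k × ΔG = (−€265 million) / 0.521 ≈ −€509 million.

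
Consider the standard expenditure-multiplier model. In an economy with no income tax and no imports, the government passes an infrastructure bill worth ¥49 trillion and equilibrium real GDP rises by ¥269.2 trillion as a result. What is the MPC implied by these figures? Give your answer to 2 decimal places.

Implied spending multiplier k = ΔY/ΔG = 269.2/49 ≈ 5.4939.
Since k = 1/(1 − MPC), MPC = 1 − 1/k = 1 − ΔG/ΔY = 1 − 49/269.2 ≈ 0.82.

0.82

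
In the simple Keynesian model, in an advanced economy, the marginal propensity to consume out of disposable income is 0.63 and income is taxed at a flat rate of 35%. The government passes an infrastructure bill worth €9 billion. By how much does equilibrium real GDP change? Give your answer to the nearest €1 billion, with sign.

Spending multiplier = 1/(1 − c(1−t)) = 1/(1 − 0.63×0.65) = 1/0.5905 ≈ 1.693.
ΔY = k × ΔG = (+€9 billion) / 0.5905 ≈ +€15 billion.

+€15 billion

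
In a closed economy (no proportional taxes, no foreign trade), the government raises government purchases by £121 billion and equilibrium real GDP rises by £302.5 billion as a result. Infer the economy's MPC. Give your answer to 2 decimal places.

0.60

Implied spending multiplier k = ΔY/ΔG = 302.5/121 = 2.5.
Since k = 1/(1 − MPC), MPC = 1 − 1/k = 1 − ΔG/ΔY = 1 − 121/302.5 = 0.60.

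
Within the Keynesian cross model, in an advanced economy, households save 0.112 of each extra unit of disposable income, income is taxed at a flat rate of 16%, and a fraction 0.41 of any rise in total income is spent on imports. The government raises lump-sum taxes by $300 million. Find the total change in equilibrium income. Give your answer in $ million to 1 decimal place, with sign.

−$401.2 million

MPC = 1 − MPS = 1 − 0.112 = 0.888.
A lump-sum tax change of +$300 million shifts disposable income by −$300 million; first-round consumption changes by −c × ΔT = −0.888 × (+$300 million) = −$266.4 million.
Expenditure multiplier = 1/(1 − c(1−t) + m) = 1/(1 − 0.888×0.84 + 0.41) = 1/0.66408 ≈ 1.506.
The tax multiplier is −c × k ≈ −1.337, so ΔY = k × (−c·ΔT) = (−$266.4 million) / 0.66408 ≈ −$401.2 million.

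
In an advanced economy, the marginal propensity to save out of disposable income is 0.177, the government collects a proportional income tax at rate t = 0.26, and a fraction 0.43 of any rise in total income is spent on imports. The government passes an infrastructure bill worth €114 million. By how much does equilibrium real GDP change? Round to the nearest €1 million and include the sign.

MPC = 1 − MPS = 1 − 0.177 = 0.823.
Spending multiplier = 1/(1 − c(1−t) + m) = 1/(1 − 0.823×0.74 + 0.43) = 1/0.82098 ≈ 1.218.
ΔY = k × ΔG = (+€114 million) / 0.82098 ≈ +€139 million.

+€139 million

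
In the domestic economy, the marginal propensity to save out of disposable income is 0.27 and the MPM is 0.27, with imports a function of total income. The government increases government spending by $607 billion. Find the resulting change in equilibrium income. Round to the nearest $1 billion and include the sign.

MPC = 1 − MPS = 1 − 0.27 = 0.73.
Government-spending multiplier = 1/(1 − c + m) = 1/(1 − 0.73 + 0.27) = 1/0.54 ≈ 1.852.
ΔY = k × ΔG = (+$607 billion) / 0.54 ≈ +$1,124 billion.

+$1,124 billion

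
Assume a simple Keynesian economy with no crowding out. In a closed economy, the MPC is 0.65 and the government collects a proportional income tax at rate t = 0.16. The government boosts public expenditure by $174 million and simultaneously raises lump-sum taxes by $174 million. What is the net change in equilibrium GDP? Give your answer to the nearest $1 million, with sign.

+$134 million

Expenditure multiplier = 1/(1 − c(1−t)) = 1/(1 − 0.65×0.84) = 1/0.454 ≈ 2.203.
ΔG contributes k·ΔG = (+$174 million) / 0.454 ≈ +$383.3 million.
ΔT of +$174 million changes first-round spending by −c·ΔT = −$113.1 million, contributing k·(−c·ΔT) = (−$113.1 million) / 0.454 ≈ −$249.1 million.
Net ΔY = k(ΔG − c·ΔT) = (+$60.9 million) / 0.454 ≈ +$134 million.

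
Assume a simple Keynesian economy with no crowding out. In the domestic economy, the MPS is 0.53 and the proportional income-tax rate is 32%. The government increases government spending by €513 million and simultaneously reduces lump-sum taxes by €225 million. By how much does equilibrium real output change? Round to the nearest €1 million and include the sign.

+€909 million

MPC = 1 − MPS = 1 − 0.53 = 0.47.
Expenditure multiplier = 1/(1 − c(1−t)) = 1/(1 − 0.47×0.68) = 1/0.6804 ≈ 1.47.
ΔG contributes k·ΔG = (+€513 million) / 0.6804 ≈ +€754 million.
ΔT of −€225 million changes first-round spending by −c·ΔT = +€105.75 million, contributing k·(−c·ΔT) = (+€105.75 million) / 0.6804 ≈ +€155.4 million.
Net ΔY = k(ΔG − c·ΔT) = (+€618.75 million) / 0.6804 ≈ +€909 million.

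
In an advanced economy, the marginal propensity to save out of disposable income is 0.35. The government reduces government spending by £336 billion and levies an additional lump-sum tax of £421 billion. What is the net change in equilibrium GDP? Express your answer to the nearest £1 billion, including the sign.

−£1,742 billion

MPC = 1 − MPS = 1 − 0.35 = 0.65.
Expenditure multiplier = 1/(1 − MPC) = 1/(1 − 0.65) = 1/0.35 ≈ 2.857.
ΔG contributes k·ΔG = (−£336 billion) / 0.35 = −£960 billion.
ΔT of +£421 billion changes first-round spending by −c·ΔT = −£273.65 billion, contributing k·(−c·ΔT) = (−£273.65 billion) / 0.35 ≈ −£781.9 billion.
Net ΔY = k(ΔG − c·ΔT) = (−£609.65 billion) / 0.35 ≈ −£1,742 billion.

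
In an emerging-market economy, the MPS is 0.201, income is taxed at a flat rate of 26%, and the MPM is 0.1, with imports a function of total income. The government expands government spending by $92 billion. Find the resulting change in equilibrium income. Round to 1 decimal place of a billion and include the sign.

+$180.8 billion

MPC = 1 − MPS = 1 − 0.201 = 0.799.
Spending multiplier = 1/(1 − c(1−t) + m) = 1/(1 − 0.799×0.74 + 0.1) = 1/0.50874 ≈ 1.966.
ΔY = k × ΔG = (+$92 billion) / 0.50874 ≈ +$180.8 billion.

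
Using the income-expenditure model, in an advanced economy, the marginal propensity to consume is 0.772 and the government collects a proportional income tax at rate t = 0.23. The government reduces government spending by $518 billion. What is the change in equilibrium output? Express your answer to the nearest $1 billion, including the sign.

Expenditure multiplier = 1/(1 − c(1−t)) = 1/(1 − 0.772×0.77) = 1/0.40556 ≈ 2.466.
ΔY = k × ΔG = (−$518 billion) / 0.40556 ≈ −$1,277 billion.

−$1,277 billion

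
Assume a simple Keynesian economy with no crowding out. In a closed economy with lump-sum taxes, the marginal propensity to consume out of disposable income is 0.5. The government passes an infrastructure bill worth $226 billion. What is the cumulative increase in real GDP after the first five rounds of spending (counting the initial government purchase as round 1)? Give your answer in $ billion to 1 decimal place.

$437.9 billion

Round 1 adds ΔG = $226 billion; each later round is MPC = 0.5 times the previous.
After 5 rounds: 226 + 113 + 56.5 + 28.25 + 14.125 = ΔG·(1 − c^5)/(1 − c) = 226 × (1 − 0.03125)/0.5 ≈ $437.9 billion.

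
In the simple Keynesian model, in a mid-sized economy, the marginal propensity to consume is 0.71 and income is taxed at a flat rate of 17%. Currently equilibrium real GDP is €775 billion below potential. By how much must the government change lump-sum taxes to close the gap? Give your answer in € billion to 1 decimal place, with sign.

−€448.3 billion

Spending multiplier = 1/(1 − c(1−t)) = 1/(1 − 0.71×0.83) = 1/0.4107 ≈ 2.435.
Tax multiplier = −c·k = −0.71/0.4107 ≈ −1.729. Need ΔY = +€775 billion, so ΔT = ΔY/(−c·k) = −(+€775 billion) × 0.4107 / 0.71 ≈ −€448.3 billion.
The government should cut lump-sum taxes by €448.3 billion.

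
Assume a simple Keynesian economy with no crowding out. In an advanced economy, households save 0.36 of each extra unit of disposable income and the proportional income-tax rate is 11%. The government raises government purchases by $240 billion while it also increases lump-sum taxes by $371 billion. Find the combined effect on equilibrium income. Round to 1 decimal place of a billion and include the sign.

MPC = 1 − MPS = 1 − 0.36 = 0.64.
Expenditure multiplier = 1/(1 − c(1−t)) = 1/(1 − 0.64×0.89) = 1/0.4304 ≈ 2.323.
ΔG contributes k·ΔG = (+$240 billion) / 0.4304 ≈ +$557.6 billion.
ΔT of +$371 billion changes first-round spending by −c·ΔT = −$237.44 billion, contributing k·(−c·ΔT) = (−$237.44 billion) / 0.4304 ≈ −$551.7 billion.
Net ΔY = k(ΔG − c·ΔT) = (+$2.56 billion) / 0.4304 ≈ +$5.9 billion.

+$5.9 billion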